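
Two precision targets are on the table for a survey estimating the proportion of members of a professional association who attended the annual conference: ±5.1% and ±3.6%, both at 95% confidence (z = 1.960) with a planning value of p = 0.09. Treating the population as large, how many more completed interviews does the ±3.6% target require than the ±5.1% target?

At ±5.1%: n = 1.960² × 0.0819 / 0.051² ≈ 120.96 → 121.
At ±3.6%: n = 1.960² × 0.0819 / 0.036² ≈ 242.77 → 243.
Additional respondents: 243 − 121 = 122.

122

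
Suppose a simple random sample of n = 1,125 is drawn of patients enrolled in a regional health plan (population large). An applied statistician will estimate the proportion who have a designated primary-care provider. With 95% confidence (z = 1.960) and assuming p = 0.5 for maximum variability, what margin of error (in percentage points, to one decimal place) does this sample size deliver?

SE(p̂) = √[p(1−p)/n] = √[0.2500/1125] = 0.01491.
E = z × SE = 1.960 × 0.01491 = 0.02922, or 2.9 percentage points.

2.9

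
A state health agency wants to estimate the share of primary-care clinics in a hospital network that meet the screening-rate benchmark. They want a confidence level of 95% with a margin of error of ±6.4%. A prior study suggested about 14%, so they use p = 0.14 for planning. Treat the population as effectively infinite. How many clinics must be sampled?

113

For 95% confidence, z = 1.96.
With p = 0.14, p(1−p) = 0.1204.
n = z²·p(1−p)/E² = 1.96² × 0.1204 / 0.064² = 3.8416 × 0.1204 / 0.004096 ≈ 112.92.
Rounding up gives n = 113.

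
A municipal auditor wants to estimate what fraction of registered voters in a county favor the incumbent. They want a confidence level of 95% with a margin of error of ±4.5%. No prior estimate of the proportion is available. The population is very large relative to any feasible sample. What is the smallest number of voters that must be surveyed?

475

For 95% confidence, z = 1.96.
With no prior estimate, use p = 0.5, giving p(1−p) = 0.25.
n = z²·p(1−p)/E² = 1.96² × 0.2500 / 0.045² = 3.8416 × 0.2500 / 0.002025 ≈ 474.27.
Rounding up gives n = 475.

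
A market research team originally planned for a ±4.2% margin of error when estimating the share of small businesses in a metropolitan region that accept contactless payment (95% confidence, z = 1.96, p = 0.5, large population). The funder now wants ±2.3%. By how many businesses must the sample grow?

1271

At ±4.2%: n = 1.96² × 0.2500 / 0.042² ≈ 544.44 → 545.
At ±2.3%: n = 1.96² × 0.2500 / 0.023² ≈ 1815.50 → 1816.
Additional respondents: 1816 − 545 = 1271.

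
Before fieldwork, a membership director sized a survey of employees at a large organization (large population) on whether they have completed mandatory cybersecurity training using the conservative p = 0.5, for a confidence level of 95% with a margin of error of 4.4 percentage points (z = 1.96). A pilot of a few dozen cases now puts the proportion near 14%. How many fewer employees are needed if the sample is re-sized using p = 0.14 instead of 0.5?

Conservative (p = 0.5): n = 1.96² × 0.25 / 0.044² ≈ 496.07 → 497.
Using p = 0.14: p(1−p) = 0.1204, so n = 1.96² × 0.1204 / 0.044² ≈ 238.91 → 239.
Reduction: 497 − 239 = 258.

258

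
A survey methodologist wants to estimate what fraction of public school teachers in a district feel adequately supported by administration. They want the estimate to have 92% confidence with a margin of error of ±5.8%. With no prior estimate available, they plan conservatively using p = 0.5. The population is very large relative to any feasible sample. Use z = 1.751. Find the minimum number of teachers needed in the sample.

228

With p = 0.5, p(1−p) = 0.25.
n = z²·p(1−p)/E² = 1.751² × 0.2500 / 0.058² = 3.0660 × 0.2500 / 0.003364 ≈ 227.85.
Rounding up gives n = 228.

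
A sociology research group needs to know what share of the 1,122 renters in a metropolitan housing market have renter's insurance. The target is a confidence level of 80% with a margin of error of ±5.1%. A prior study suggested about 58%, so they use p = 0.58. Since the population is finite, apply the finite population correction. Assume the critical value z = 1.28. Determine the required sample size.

136

Unadjusted: n₀ = 1.28² × 0.58 × 0.42 / 0.051² ≈ 153.45, so n₀ = 154.
Finite population correction with N = 1,122: n = n₀ / (1 + (n₀−1)/N) = 154 / (1 + 153/1122) = 154 / 1.1364 ≈ 135.52.
Rounding up, n = 136.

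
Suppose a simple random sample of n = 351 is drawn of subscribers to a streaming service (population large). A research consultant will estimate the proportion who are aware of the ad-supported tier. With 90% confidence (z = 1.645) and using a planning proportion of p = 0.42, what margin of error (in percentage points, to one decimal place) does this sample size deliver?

4.3

SE(p̂) = √[p(1−p)/n] = √[0.2436/351] = 0.02634.
E = z × SE = 1.645 × 0.02634 = 0.04334, or 4.3 percentage points.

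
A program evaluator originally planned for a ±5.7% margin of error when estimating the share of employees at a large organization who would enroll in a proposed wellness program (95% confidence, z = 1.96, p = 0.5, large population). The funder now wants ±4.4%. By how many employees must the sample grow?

At ±5.7%: n = 1.96² × 0.2500 / 0.057² ≈ 295.60 → 296.
At ±4.4%: n = 1.96² × 0.2500 / 0.044² ≈ 496.07 → 497.
Additional respondents: 497 − 296 = 201.

201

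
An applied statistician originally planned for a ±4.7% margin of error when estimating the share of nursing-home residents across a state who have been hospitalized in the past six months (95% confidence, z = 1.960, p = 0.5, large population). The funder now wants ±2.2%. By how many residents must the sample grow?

At ±4.7%: n = 1.960² × 0.2500 / 0.047² ≈ 434.77 → 435.
At ±2.2%: n = 1.960² × 0.2500 / 0.022² ≈ 1984.30 → 1985.
Additional respondents: 1985 − 435 = 1550.

1550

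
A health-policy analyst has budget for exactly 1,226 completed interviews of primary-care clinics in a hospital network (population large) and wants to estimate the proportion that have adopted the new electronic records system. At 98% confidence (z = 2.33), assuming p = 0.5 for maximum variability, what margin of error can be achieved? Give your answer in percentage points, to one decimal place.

SE(p̂) = √[p(1−p)/n] = √[0.2500/1226] = 0.01428.
E = z × SE = 2.33 × 0.01428 = 0.03327, or 3.3 percentage points.

3.3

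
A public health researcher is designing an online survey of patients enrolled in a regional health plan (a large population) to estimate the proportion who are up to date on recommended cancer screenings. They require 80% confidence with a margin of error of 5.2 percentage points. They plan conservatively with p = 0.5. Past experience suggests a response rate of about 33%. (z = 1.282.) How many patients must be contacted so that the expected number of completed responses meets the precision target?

Completed interviews needed: n₀ = 1.282² × 0.2500 / 0.052² ≈ 151.95 → 152.
At a 33% response rate, contacts needed = 152 / 0.33 ≈ 460.61 → 461.

461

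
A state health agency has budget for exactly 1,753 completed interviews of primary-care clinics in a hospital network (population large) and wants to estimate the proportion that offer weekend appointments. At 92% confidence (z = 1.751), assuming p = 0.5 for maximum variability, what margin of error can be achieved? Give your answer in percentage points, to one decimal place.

SE(p̂) = √[p(1−p)/n] = √[0.2500/1753] = 0.01194.
E = z × SE = 1.751 × 0.01194 = 0.02091, or 2.1 percentage points.

2.1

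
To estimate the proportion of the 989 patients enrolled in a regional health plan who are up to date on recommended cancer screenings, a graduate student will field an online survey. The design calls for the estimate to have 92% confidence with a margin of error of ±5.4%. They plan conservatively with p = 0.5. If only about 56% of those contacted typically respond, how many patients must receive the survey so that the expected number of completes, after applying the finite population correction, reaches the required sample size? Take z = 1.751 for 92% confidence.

372

Completed interviews needed (unadjusted): n₀ = 1.751² × 0.2500 / 0.054² ≈ 262.86 → 263.
FPC for N = 989: n = 263 / (1 + 262/989) = 263 / 1.2649 ≈ 207.92 → 208.
At a 56% response rate, contacts needed = 208 / 0.56 ≈ 371.43 → 372.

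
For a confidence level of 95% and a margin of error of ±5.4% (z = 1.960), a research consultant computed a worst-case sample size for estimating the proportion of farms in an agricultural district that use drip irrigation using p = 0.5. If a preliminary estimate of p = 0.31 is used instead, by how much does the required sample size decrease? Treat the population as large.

48

Conservative (p = 0.5): n = 1.960² × 0.25 / 0.054² ≈ 329.36 → 330.
Using p = 0.31: p(1−p) = 0.2139, so n = 1.960² × 0.2139 / 0.054² ≈ 281.80 → 282.
Reduction: 330 − 282 = 48.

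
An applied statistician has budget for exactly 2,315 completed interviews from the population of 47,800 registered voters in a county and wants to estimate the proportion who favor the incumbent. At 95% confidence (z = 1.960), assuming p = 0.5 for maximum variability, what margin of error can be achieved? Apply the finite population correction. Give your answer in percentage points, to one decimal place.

Finite-population factor: (N−n)/(N−1) = (47800−2315)/(47800−1) = 0.9516.
SE(p̂) = √[p(1−p)/n · (N−n)/(N−1)] = √[0.2500/2315 × 0.9516] = 0.01014.
E = z × SE = 1.960 × 0.01014 = 0.01987 ≈ 2.0 percentage points.

2.0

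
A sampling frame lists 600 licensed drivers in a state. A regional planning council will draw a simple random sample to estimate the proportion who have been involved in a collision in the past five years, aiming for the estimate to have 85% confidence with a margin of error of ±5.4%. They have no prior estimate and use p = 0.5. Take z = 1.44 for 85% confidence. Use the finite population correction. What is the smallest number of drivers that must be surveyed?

Unadjusted: n₀ = 1.44² × 0.50 × 0.50 / 0.054² ≈ 177.78, so n₀ = 178.
Finite population correction with N = 600: n = n₀ / (1 + (n₀−1)/N) = 178 / (1 + 177/600) = 178 / 1.2950 ≈ 137.45.
Rounding up, n = 138.

138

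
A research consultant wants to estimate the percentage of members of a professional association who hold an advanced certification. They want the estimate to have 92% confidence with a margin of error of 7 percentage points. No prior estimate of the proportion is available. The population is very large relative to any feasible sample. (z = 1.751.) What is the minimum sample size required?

157

With no prior estimate, use p = 0.5, giving p(1−p) = 0.25.
n = z²·p(1−p)/E² = 1.751² × 0.2500 / 0.070² = 3.0660 × 0.2500 / 0.004900 ≈ 156.43.
Rounding up gives n = 157.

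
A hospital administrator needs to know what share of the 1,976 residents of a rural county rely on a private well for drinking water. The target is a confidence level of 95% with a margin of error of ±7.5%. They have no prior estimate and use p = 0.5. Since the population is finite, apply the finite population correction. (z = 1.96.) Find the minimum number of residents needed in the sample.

158

Unadjusted: n₀ = 1.96² × 0.50 × 0.50 / 0.075² ≈ 170.74, so n₀ = 171.
Finite population correction with N = 1,976: n = n₀ / (1 + (n₀−1)/N) = 171 / (1 + 170/1976) = 171 / 1.0860 ≈ 157.45.
Rounding up, n = 158.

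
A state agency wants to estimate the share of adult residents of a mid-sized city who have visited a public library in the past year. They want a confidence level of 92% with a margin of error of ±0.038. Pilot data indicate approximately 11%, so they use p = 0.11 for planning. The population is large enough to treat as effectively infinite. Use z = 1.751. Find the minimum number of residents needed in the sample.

With p = 0.11, p(1−p) = 0.0979.
n = z²·p(1−p)/E² = 1.751² × 0.0979 / 0.038² = 3.0660 × 0.0979 / 0.001444 ≈ 207.87.
Rounding up gives n = 208.

208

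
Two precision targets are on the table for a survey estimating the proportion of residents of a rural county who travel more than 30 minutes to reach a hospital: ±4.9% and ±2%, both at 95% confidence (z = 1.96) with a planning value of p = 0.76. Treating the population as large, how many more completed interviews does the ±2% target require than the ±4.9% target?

At ±4.9%: n = 1.96² × 0.1824 / 0.049² ≈ 291.84 → 292.
At ±2%: n = 1.96² × 0.1824 / 0.020² ≈ 1751.77 → 1752.
Additional respondents: 1752 − 292 = 1460.

1460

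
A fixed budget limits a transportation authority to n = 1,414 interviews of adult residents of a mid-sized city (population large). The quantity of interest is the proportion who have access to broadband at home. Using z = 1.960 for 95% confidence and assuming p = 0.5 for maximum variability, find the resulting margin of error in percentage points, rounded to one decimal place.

SE(p̂) = √[p(1−p)/n] = √[0.2500/1414] = 0.01330.
E = z × SE = 1.960 × 0.01330 = 0.02606, or 2.6 percentage points.

2.6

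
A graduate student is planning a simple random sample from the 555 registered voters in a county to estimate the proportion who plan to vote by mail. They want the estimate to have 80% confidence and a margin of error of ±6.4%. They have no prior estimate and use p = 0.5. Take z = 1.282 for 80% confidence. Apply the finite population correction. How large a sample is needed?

86

Unadjusted: n₀ = 1.282² × 0.50 × 0.50 / 0.064² ≈ 100.31, so n₀ = 101.
Finite population correction with N = 555: n = n₀ / (1 + (n₀−1)/N) = 101 / (1 + 100/555) = 101 / 1.1802 ≈ 85.58.
Rounding up, n = 86.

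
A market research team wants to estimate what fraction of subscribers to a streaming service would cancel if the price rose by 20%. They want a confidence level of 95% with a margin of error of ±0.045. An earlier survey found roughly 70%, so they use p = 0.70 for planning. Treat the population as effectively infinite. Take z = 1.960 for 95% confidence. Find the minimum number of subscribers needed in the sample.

With p = 0.70, p(1−p) = 0.2100.
n = z²·p(1−p)/E² = 1.960² × 0.2100 / 0.045² = 3.8416 × 0.2100 / 0.002025 ≈ 398.39.
Rounding up gives n = 399.

399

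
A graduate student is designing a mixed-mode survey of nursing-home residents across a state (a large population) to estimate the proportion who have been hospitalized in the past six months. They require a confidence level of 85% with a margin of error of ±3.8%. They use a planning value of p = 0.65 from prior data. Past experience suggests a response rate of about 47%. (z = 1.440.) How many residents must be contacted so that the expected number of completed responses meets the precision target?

Completed interviews needed: n₀ = 1.440² × 0.2275 / 0.038² ≈ 326.69 → 327.
At a 47% response rate, contacts needed = 327 / 0.47 ≈ 695.74 → 696.

696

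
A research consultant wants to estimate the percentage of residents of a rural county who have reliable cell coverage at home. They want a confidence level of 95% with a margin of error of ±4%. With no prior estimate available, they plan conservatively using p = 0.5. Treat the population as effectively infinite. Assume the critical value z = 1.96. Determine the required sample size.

With p = 0.5, p(1−p) = 0.25.
n = z²·p(1−p)/E² = 1.96² × 0.2500 / 0.040² = 3.8416 × 0.2500 / 0.001600 ≈ 600.25.
Rounding up gives n = 601.

601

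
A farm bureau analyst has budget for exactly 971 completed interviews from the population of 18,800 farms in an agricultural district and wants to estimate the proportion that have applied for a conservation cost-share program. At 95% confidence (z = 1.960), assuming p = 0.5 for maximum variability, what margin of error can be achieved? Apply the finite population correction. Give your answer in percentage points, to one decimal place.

Finite-population factor: (N−n)/(N−1) = (18800−971)/(18800−1) = 0.9484.
SE(p̂) = √[p(1−p)/n · (N−n)/(N−1)] = √[0.2500/971 × 0.9484] = 0.01563.
E = z × SE = 1.960 × 0.01563 = 0.03063 ≈ 3.1 percentage points.

3.1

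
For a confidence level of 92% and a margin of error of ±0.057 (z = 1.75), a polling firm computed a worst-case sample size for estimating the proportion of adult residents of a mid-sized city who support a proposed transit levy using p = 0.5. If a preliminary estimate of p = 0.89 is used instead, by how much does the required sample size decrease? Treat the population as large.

Conservative (p = 0.5): n = 1.75² × 0.25 / 0.057² ≈ 235.65 → 236.
Using p = 0.89: p(1−p) = 0.0979, so n = 1.75² × 0.0979 / 0.057² ≈ 92.28 → 93.
Reduction: 236 − 93 = 143.

143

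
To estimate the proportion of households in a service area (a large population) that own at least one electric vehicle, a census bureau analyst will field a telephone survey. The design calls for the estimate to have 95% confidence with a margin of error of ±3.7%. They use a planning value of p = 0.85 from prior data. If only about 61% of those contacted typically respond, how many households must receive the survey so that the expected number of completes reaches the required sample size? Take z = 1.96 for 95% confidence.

587

Completed interviews needed: n₀ = 1.96² × 0.1275 / 0.037² ≈ 357.78 → 358.
At a 61% response rate, contacts needed = 358 / 0.61 ≈ 586.89 → 587.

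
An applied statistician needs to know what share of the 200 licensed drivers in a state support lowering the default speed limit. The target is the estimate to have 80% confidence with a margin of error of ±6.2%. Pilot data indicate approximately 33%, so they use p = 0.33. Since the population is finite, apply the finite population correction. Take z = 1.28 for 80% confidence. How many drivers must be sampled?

Unadjusted: n₀ = 1.28² × 0.33 × 0.67 / 0.062² ≈ 94.24, so n₀ = 95.
Finite population correction with N = 200: n = n₀ / (1 + (n₀−1)/N) = 95 / (1 + 94/200) = 95 / 1.4700 ≈ 64.63.
Rounding up, n = 65.

65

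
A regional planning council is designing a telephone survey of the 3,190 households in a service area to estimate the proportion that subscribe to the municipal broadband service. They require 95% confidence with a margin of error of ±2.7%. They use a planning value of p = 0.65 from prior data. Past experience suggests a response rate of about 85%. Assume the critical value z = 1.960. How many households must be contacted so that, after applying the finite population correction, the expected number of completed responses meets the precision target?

1026

Completed interviews needed (unadjusted): n₀ = 1.960² × 0.2275 / 0.027² ≈ 1198.85 → 1199.
FPC for N = 3,190: n = 1199 / (1 + 1198/3190) = 1199 / 1.3755 ≈ 871.65 → 872.
At an 85% response rate, contacts needed = 872 / 0.85 ≈ 1025.88 → 1026.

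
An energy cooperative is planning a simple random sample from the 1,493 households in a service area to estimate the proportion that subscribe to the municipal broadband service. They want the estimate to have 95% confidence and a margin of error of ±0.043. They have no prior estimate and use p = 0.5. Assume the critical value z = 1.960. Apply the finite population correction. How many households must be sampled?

Unadjusted: n₀ = 1.960² × 0.50 × 0.50 / 0.043² ≈ 519.42, so n₀ = 520.
Finite population correction with N = 1,493: n = n₀ / (1 + (n₀−1)/N) = 520 / (1 + 519/1493) = 520 / 1.3476 ≈ 385.86.
Rounding up, n = 386.

386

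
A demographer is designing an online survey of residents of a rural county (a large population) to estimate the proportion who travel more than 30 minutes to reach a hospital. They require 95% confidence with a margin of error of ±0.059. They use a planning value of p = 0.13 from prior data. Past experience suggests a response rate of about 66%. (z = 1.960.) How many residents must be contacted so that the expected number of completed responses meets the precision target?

Completed interviews needed: n₀ = 1.960² × 0.1131 / 0.059² ≈ 124.82 → 125.
At a 66% response rate, contacts needed = 125 / 0.66 ≈ 189.39 → 190.

190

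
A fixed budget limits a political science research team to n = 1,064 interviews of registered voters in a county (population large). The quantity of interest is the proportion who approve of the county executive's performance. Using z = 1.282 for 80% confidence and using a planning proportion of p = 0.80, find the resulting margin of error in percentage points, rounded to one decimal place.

SE(p̂) = √[p(1−p)/n] = √[0.1600/1064] = 0.01226.
E = z × SE = 1.282 × 0.01226 = 0.01572, or 1.6 percentage points.

1.6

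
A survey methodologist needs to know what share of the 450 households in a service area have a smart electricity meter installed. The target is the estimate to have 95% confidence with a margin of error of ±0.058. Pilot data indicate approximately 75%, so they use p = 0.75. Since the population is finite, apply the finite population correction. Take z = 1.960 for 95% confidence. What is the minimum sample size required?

Unadjusted: n₀ = 1.960² × 0.75 × 0.25 / 0.058² ≈ 214.12, so n₀ = 215.
Finite population correction with N = 450: n = n₀ / (1 + (n₀−1)/N) = 215 / (1 + 214/450) = 215 / 1.4756 ≈ 145.71.
Rounding up, n = 146.

146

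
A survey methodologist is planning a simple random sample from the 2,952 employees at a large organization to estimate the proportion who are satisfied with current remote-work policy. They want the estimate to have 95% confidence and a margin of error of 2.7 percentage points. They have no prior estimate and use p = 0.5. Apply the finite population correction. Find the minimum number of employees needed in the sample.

For 95% confidence, z = 1.960.
Unadjusted: n₀ = 1.960² × 0.50 × 0.50 / 0.027² ≈ 1317.42, so n₀ = 1318.
Finite population correction with N = 2,952: n = n₀ / (1 + (n₀−1)/N) = 1318 / (1 + 1317/2952) = 1318 / 1.4461 ≈ 911.39.
Rounding up, n = 912.

912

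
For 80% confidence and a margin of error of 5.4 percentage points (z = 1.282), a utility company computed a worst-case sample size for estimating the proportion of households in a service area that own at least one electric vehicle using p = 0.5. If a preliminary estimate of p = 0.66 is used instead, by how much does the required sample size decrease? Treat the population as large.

14

Conservative (p = 0.5): n = 1.282² × 0.25 / 0.054² ≈ 140.91 → 141.
Using p = 0.66: p(1−p) = 0.2244, so n = 1.282² × 0.2244 / 0.054² ≈ 126.48 → 127.
Reduction: 141 − 127 = 14.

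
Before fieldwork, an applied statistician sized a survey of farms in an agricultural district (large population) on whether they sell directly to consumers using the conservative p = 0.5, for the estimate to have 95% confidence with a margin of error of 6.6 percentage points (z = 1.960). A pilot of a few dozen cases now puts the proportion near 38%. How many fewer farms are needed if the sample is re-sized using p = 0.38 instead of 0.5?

Conservative (p = 0.5): n = 1.960² × 0.25 / 0.066² ≈ 220.48 → 221.
Using p = 0.38: p(1−p) = 0.2356, so n = 1.960² × 0.2356 / 0.066² ≈ 207.78 → 208.
Reduction: 221 − 208 = 13.

13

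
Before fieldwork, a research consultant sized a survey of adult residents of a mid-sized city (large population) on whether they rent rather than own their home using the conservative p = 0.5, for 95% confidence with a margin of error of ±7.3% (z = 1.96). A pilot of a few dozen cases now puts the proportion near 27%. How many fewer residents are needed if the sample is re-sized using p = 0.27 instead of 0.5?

Conservative (p = 0.5): n = 1.96² × 0.25 / 0.073² ≈ 180.22 → 181.
Using p = 0.27: p(1−p) = 0.1971, so n = 1.96² × 0.1971 / 0.073² ≈ 142.09 → 143.
Reduction: 181 − 143 = 38.

38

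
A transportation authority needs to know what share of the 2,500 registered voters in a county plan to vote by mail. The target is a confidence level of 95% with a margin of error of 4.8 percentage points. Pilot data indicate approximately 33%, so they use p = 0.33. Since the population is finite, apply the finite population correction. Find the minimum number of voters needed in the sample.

322

For 95% confidence, z = 1.960.
Unadjusted: n₀ = 1.960² × 0.33 × 0.67 / 0.048² ≈ 368.65, so n₀ = 369.
Finite population correction with N = 2,500: n = n₀ / (1 + (n₀−1)/N) = 369 / (1 + 368/2500) = 369 / 1.1472 ≈ 321.65.
Rounding up, n = 322.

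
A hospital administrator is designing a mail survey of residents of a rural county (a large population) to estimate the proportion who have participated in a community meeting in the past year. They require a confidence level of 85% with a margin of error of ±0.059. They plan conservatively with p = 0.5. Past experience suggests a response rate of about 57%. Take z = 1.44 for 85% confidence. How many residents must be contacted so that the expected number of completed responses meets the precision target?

262

Completed interviews needed: n₀ = 1.44² × 0.2500 / 0.059² ≈ 148.92 → 149.
At a 57% response rate, contacts needed = 149 / 0.57 ≈ 261.40 → 262.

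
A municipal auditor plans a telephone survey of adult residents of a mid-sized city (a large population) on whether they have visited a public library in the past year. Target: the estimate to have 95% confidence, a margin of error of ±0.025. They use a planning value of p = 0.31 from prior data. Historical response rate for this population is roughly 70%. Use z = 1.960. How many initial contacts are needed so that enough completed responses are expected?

1879

Completed interviews needed: n₀ = 1.960² × 0.2139 / 0.025² ≈ 1314.75 → 1315.
At a 70% response rate, contacts needed = 1315 / 0.70 ≈ 1878.57 → 1879.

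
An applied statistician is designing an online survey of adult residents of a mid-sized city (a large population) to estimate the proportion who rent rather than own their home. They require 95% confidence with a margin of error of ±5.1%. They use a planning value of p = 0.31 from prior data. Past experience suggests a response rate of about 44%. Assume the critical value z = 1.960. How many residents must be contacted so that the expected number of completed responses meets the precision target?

Completed interviews needed: n₀ = 1.960² × 0.2139 / 0.051² ≈ 315.92 → 316.
At a 44% response rate, contacts needed = 316 / 0.44 ≈ 718.18 → 719.

719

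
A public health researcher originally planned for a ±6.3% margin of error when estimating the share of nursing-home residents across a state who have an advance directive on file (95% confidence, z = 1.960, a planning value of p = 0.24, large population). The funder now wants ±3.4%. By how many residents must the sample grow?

At ±6.3%: n = 1.960² × 0.1824 / 0.063² ≈ 176.55 → 177.
At ±3.4%: n = 1.960² × 0.1824 / 0.034² ≈ 606.15 → 607.
Additional respondents: 607 − 177 = 430.

430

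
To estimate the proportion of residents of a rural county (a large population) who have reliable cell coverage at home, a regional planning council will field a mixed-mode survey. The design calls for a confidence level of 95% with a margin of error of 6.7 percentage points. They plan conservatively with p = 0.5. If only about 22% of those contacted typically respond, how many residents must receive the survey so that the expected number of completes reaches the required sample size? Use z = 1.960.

973

Completed interviews needed: n₀ = 1.960² × 0.2500 / 0.067² ≈ 213.95 → 214.
At a 22% response rate, contacts needed = 214 / 0.22 ≈ 972.73 → 973.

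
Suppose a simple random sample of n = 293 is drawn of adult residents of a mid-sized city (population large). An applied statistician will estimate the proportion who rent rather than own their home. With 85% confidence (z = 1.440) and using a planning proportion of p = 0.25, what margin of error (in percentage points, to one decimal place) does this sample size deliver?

SE(p̂) = √[p(1−p)/n] = √[0.1875/293] = 0.02530.
E = z × SE = 1.440 × 0.02530 = 0.03643, or 3.6 percentage points.

3.6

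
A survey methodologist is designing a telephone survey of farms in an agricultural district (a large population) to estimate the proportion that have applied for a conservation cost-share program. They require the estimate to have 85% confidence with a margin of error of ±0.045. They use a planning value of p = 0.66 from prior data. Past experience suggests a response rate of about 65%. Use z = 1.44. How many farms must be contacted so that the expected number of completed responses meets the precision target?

Completed interviews needed: n₀ = 1.44² × 0.2244 / 0.045² ≈ 229.79 → 230.
At a 65% response rate, contacts needed = 230 / 0.65 ≈ 353.85 → 354.

354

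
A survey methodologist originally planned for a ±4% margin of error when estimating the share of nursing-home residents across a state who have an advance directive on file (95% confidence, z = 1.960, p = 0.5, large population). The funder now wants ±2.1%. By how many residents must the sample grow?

At ±4%: n = 1.960² × 0.2500 / 0.040² ≈ 600.25 → 601.
At ±2.1%: n = 1.960² × 0.2500 / 0.021² ≈ 2177.78 → 2178.
Additional respondents: 2178 − 601 = 1577.

1577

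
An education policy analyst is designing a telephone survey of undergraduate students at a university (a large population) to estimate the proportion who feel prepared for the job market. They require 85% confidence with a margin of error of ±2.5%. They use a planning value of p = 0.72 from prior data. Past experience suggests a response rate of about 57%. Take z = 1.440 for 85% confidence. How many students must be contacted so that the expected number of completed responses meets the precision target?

Completed interviews needed: n₀ = 1.440² × 0.2016 / 0.025² ≈ 668.86 → 669.
At a 57% response rate, contacts needed = 669 / 0.57 ≈ 1173.68 → 1174.

1174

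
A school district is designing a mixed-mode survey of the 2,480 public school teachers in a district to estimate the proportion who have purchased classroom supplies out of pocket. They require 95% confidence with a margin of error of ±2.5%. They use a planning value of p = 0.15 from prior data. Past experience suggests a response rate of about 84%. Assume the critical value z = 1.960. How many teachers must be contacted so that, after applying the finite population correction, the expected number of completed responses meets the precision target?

710

Completed interviews needed (unadjusted): n₀ = 1.960² × 0.1275 / 0.025² ≈ 783.69 → 784.
FPC for N = 2,480: n = 784 / (1 + 783/2480) = 784 / 1.3157 ≈ 595.87 → 596.
At an 84% response rate, contacts needed = 596 / 0.84 ≈ 709.52 → 710.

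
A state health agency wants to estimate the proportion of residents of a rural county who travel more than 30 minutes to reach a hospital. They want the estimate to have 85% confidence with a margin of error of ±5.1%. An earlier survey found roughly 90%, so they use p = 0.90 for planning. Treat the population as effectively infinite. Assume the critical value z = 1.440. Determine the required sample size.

72

With p = 0.90, p(1−p) = 0.0900.
n = z²·p(1−p)/E² = 1.440² × 0.0900 / 0.051² = 2.0736 × 0.0900 / 0.002601 ≈ 71.75.
Rounding up gives n = 72.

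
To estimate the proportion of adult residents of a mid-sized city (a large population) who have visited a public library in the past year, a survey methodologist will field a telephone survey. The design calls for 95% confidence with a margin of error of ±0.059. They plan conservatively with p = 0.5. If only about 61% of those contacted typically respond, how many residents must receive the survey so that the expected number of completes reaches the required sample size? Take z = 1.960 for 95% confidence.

453

Completed interviews needed: n₀ = 1.960² × 0.2500 / 0.059² ≈ 275.90 → 276.
At a 61% response rate, contacts needed = 276 / 0.61 ≈ 452.46 → 453.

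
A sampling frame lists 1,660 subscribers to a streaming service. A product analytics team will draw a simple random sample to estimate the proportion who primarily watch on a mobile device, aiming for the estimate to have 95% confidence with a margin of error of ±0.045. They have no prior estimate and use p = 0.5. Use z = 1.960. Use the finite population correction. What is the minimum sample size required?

Unadjusted: n₀ = 1.960² × 0.50 × 0.50 / 0.045² ≈ 474.27, so n₀ = 475.
Finite population correction with N = 1,660: n = n₀ / (1 + (n₀−1)/N) = 475 / (1 + 474/1660) = 475 / 1.2855 ≈ 369.49.
Rounding up, n = 370.

370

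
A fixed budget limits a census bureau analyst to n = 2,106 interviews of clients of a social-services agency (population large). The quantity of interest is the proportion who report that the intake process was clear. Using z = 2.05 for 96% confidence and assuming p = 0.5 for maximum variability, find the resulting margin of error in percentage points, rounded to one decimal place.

SE(p̂) = √[p(1−p)/n] = √[0.2500/2106] = 0.01090.
E = z × SE = 2.05 × 0.01090 = 0.02234, or 2.2 percentage points.

2.2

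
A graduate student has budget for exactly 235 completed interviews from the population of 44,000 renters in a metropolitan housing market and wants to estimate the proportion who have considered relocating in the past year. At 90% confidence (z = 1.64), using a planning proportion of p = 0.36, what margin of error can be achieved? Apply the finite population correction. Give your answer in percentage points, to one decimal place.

Finite-population factor: (N−n)/(N−1) = (44000−235)/(44000−1) = 0.9947.
SE(p̂) = √[p(1−p)/n · (N−n)/(N−1)] = √[0.2304/235 × 0.9947] = 0.03123.
E = z × SE = 1.64 × 0.03123 = 0.05121 ≈ 5.1 percentage points.

5.1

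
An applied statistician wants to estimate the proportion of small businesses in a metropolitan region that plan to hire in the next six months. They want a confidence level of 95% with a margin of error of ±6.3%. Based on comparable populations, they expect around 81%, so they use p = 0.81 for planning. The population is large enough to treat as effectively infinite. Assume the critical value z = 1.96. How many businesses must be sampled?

With p = 0.81, p(1−p) = 0.1539.
n = z²·p(1−p)/E² = 1.96² × 0.1539 / 0.063² = 3.8416 × 0.1539 / 0.003969 ≈ 148.96.
Rounding up gives n = 149.

149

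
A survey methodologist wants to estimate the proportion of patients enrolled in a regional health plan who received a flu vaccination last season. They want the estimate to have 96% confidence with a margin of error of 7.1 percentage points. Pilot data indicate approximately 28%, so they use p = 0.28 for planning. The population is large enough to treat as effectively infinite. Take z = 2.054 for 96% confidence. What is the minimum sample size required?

169

With p = 0.28, p(1−p) = 0.2016.
n = z²·p(1−p)/E² = 2.054² × 0.2016 / 0.071² = 4.2189 × 0.2016 / 0.005041 ≈ 168.72.
Rounding up gives n = 169.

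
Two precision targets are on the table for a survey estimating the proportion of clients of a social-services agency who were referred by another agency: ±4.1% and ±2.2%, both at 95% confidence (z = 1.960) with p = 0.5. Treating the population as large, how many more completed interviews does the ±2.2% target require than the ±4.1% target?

1413

At ±4.1%: n = 1.960² × 0.2500 / 0.041² ≈ 571.33 → 572.
At ±2.2%: n = 1.960² × 0.2500 / 0.022² ≈ 1984.30 → 1985.
Additional respondents: 1985 − 572 = 1413.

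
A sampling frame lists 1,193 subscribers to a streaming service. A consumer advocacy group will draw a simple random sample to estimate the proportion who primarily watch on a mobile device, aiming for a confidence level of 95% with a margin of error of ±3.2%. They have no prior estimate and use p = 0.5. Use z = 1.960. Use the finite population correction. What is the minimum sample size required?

Unadjusted: n₀ = 1.960² × 0.50 × 0.50 / 0.032² ≈ 937.89, so n₀ = 938.
Finite population correction with N = 1,193: n = n₀ / (1 + (n₀−1)/N) = 938 / (1 + 937/1193) = 938 / 1.7854 ≈ 525.37.
Rounding up, n = 526.

526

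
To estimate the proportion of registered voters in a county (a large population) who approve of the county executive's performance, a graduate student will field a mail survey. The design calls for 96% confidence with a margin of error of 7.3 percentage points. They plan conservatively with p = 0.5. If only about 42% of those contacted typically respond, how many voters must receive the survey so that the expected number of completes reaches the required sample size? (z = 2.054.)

Completed interviews needed: n₀ = 2.054² × 0.2500 / 0.073² ≈ 197.92 → 198.
At a 42% response rate, contacts needed = 198 / 0.42 ≈ 471.43 → 472.

472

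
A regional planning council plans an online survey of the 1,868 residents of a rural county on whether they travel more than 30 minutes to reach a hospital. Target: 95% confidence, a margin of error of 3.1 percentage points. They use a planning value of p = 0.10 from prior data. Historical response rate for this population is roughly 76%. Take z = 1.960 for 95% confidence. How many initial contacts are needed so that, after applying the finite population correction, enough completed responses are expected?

398

Completed interviews needed (unadjusted): n₀ = 1.960² × 0.0900 / 0.031² ≈ 359.78 → 360.
FPC for N = 1,868: n = 360 / (1 + 359/1868) = 360 / 1.1922 ≈ 301.97 → 302.
At a 76% response rate, contacts needed = 302 / 0.76 ≈ 397.37 → 398.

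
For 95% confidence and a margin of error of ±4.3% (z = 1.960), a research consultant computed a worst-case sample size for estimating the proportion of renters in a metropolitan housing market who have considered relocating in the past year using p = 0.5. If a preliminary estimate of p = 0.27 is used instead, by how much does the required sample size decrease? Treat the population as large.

110

Conservative (p = 0.5): n = 1.960² × 0.25 / 0.043² ≈ 519.42 → 520.
Using p = 0.27: p(1−p) = 0.1971, so n = 1.960² × 0.1971 / 0.043² ≈ 409.51 → 410.
Reduction: 520 − 410 = 110.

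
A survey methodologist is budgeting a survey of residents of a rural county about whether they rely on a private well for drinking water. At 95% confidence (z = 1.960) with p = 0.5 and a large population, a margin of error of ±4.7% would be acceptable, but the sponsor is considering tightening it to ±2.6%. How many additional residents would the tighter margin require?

At ±4.7%: n = 1.960² × 0.2500 / 0.047² ≈ 434.77 → 435.
At ±2.6%: n = 1.960² × 0.2500 / 0.026² ≈ 1420.71 → 1421.
Additional respondents: 1421 − 435 = 986.

986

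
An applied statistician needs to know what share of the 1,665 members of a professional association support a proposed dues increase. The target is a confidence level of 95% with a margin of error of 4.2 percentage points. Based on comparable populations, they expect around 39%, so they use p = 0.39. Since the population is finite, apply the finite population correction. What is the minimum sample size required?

396

For 95% confidence, z = 1.960.
Unadjusted: n₀ = 1.960² × 0.39 × 0.61 / 0.042² ≈ 518.09, so n₀ = 519.
Finite population correction with N = 1,665: n = n₀ / (1 + (n₀−1)/N) = 519 / (1 + 518/1665) = 519 / 1.3111 ≈ 395.85.
Rounding up, n = 396.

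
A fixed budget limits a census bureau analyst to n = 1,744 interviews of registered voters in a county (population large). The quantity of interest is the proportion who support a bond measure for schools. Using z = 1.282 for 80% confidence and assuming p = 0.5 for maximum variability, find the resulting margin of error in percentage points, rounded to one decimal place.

1.5

SE(p̂) = √[p(1−p)/n] = √[0.2500/1744] = 0.01197.
E = z × SE = 1.282 × 0.01197 = 0.01535, or 1.5 percentage points.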